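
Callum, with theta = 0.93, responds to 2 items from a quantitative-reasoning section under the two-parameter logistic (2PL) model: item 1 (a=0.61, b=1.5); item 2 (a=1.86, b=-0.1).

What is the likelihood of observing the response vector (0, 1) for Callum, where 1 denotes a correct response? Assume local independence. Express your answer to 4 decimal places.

0.5109

P(theta) = 1 / (1 + exp(−a(theta − b)))
P_1 = 1/(1+e^{0.3477}) = 0.4139
P_2 = 1/(1+e^{-1.9158}) = 0.8717
L = (1−P_1) × P_2 = 0.5861 × 0.8717 = 0.51085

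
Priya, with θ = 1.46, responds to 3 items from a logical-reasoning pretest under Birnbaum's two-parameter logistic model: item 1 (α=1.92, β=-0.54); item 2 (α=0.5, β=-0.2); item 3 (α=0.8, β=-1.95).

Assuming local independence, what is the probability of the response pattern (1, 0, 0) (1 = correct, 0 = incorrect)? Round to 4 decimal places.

P(θ) = 1 / (1 + exp(−α(θ − β)))
P_1 = 1/(1+e^{-3.8400}) = 0.9790
P_2 = 1/(1+e^{-0.8300}) = 0.6964
P_3 = 1/(1+e^{-2.7280}) = 0.9387
L = P_1 × (1−P_2) × (1−P_3) = 0.9790 × 0.3036 × 0.0613 = 0.01823

0.0182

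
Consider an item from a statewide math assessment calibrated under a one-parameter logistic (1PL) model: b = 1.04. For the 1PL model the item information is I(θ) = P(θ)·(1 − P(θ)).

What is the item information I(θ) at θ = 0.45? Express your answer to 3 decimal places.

0.229

P = 1/(1+e^{0.5900}) = 0.3566
P(1−P) = 0.3566 × 0.6434 = 0.2294
I = P(1−P) = 0.22945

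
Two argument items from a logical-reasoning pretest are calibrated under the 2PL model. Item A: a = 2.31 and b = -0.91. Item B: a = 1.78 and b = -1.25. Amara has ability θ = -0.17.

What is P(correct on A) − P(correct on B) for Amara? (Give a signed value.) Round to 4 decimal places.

P(θ) = 1 / (1 + exp(−a(θ − b)))
P_A = 0.8468
P_B = 0.8724
P_A − P_B = -0.0256

-0.0256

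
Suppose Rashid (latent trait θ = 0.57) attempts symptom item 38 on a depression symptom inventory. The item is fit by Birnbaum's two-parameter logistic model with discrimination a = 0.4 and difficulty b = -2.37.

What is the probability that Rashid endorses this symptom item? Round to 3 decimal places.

0.764

P(θ) = 1 / (1 + exp(−a(θ − b)))
Exponent: 0.4 × (0.57 − (-2.37)) = 1.1760
1/(1 + e^{-1.1760}) = 0.7642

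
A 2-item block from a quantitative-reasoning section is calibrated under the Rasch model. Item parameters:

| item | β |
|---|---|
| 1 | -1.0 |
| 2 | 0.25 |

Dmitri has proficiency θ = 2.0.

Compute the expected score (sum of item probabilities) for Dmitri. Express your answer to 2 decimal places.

1.80

P(θ) = 1 / (1 + exp(−(θ − β)))
P_1 = 1/(1+e^{-3.0000}) = 0.9526
P_2 = 1/(1+e^{-1.7500}) = 0.8520
E[score] = 0.9526 + 0.8520 = 1.8045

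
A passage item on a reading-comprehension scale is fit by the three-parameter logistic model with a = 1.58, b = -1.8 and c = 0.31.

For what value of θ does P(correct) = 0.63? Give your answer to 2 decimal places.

-1.89

P(θ) = c + (1 − c) · 1 / (1 + exp(−a(θ − b)))
Remove guessing floor: (0.63 − 0.31)/(1 − 0.31) = 0.4638
logit = ln(0.4638/0.5362) = -0.1452
θ = b + logit/(a) = -1.8 + (-0.1452)/1.5800 = -1.8919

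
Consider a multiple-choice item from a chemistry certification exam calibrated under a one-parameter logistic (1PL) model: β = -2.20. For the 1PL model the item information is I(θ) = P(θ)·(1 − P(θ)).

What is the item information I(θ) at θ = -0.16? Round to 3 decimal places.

P = 1/(1+e^{-2.0400}) = 0.8849
P(1−P) = 0.8849 × 0.1151 = 0.1018
I = P(1−P) = 0.10183

0.102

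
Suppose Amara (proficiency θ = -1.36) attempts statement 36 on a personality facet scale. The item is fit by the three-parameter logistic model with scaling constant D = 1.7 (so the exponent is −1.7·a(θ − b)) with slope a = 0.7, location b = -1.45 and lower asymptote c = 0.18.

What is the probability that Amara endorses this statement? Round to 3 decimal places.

0.612

P(θ) = c + (1 − c) · 1 / (1 + exp(−D·a(θ − b)))
Exponent: 1.7 × 0.7 × (-1.36 − (-1.45)) = 0.1071
1/(1 + e^{-0.1071}) = 0.5267
P = 0.18 + 0.82 × 0.5267 = 0.6119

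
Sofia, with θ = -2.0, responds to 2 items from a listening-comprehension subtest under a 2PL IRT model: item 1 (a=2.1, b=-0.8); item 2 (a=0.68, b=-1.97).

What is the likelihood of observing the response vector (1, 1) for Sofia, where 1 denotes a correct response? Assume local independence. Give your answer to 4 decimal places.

P(θ) = 1 / (1 + exp(−a(θ − b)))
P_1 = 1/(1+e^{2.5200}) = 0.0745
P_2 = 1/(1+e^{0.0204}) = 0.4949
L = P_1 × P_2 = 0.0745 × 0.4949 = 0.03685

0.0369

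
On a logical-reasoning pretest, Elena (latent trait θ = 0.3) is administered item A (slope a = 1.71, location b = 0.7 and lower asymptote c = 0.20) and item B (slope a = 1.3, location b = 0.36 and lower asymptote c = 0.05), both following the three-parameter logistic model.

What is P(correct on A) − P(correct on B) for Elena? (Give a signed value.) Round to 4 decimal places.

P(θ) = c + (1 − c) · 1 / (1 + exp(−a(θ − b)))
P_A = 0.4683
P_B = 0.5065
P_A − P_B = -0.0382

-0.0382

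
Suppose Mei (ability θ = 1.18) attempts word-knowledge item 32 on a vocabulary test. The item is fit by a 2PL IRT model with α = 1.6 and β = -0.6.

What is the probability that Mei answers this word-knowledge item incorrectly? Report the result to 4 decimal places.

0.0548

P(θ) = 1 / (1 + exp(−α(θ − β)))
Exponent: 1.6 × (1.18 − (-0.6)) = 2.8480
1/(1 + e^{-2.8480}) = 0.9452
P(incorrect) = 1 − 0.9452 = 0.0548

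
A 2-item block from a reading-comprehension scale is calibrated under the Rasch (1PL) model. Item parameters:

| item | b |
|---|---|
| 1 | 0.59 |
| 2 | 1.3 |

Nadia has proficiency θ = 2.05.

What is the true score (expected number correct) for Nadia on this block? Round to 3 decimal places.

1.491

P(θ) = 1 / (1 + exp(−(θ − b)))
P_1 = 1/(1+e^{-1.4600}) = 0.8115
P_2 = 1/(1+e^{-0.7500}) = 0.6792
E[score] = 0.8115 + 0.6792 = 1.4907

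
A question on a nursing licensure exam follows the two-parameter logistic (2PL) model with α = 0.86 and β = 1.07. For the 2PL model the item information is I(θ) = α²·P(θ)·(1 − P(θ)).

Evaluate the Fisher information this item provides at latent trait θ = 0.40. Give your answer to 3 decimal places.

P = 1/(1+e^{0.5762}) = 0.3598
P(1−P) = 0.3598 × 0.6402 = 0.2303
I = α² × P(1−P) = 0.86² × 0.2303 = 0.17036

0.170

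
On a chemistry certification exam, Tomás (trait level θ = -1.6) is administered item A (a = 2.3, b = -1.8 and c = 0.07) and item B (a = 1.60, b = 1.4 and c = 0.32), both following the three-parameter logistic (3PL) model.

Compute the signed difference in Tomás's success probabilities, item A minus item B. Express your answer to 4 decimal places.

P(θ) = c + (1 − c) · 1 / (1 + exp(−a(θ − b)))
P_A = 0.6401
P_B = 0.3256
P_A − P_B = 0.3146

0.3146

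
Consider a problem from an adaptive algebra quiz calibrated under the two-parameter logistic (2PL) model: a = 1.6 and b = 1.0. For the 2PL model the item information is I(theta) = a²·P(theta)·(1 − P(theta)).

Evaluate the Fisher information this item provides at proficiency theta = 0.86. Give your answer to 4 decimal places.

0.6320

P = 1/(1+e^{0.2240}) = 0.4442
P(1−P) = 0.4442 × 0.5558 = 0.2469
I = a² × P(1−P) = 1.6² × 0.2469 = 0.63204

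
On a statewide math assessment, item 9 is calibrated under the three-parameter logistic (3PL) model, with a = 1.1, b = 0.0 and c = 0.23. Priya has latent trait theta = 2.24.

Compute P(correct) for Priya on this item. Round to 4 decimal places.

0.9396

P(theta) = c + (1 − c) · 1 / (1 + exp(−a(theta − b)))
Exponent: 1.1 × (2.24 − 0.0) = 2.4640
1/(1 + e^{-2.4640}) = 0.9216
P = 0.23 + 0.77 × 0.9216 = 0.9396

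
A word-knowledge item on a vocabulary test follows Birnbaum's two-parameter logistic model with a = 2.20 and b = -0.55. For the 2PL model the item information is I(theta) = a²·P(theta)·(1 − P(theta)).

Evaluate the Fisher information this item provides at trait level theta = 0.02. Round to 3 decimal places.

P = 1/(1+e^{-1.2540}) = 0.7780
P(1−P) = 0.7780 × 0.2220 = 0.1727
I = a² × P(1−P) = 2.20² × 0.1727 = 0.83597

0.836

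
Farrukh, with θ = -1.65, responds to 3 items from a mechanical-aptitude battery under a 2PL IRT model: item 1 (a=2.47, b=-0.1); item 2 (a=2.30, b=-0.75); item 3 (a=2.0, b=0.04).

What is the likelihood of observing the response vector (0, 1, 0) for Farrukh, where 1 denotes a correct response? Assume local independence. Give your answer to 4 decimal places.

0.1061

P(θ) = 1 / (1 + exp(−a(θ − b)))
P_1 = 1/(1+e^{3.8285}) = 0.0213
P_2 = 1/(1+e^{2.0700}) = 0.1120
P_3 = 1/(1+e^{3.3800}) = 0.0329
L = (1−P_1) × P_2 × (1−P_3) = 0.9787 × 0.1120 × 0.9671 = 0.10605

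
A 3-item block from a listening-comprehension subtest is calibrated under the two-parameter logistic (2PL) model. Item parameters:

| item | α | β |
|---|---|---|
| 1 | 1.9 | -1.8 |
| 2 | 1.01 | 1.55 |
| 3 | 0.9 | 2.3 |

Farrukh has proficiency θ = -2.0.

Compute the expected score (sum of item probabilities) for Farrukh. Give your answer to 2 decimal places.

0.45

P(θ) = 1 / (1 + exp(−α(θ − β)))
P_1 = 1/(1+e^{0.3800}) = 0.4061
P_2 = 1/(1+e^{3.5855}) = 0.0270
P_3 = 1/(1+e^{3.8700}) = 0.0204
E[score] = 0.4061 + 0.0270 + 0.0204 = 0.4535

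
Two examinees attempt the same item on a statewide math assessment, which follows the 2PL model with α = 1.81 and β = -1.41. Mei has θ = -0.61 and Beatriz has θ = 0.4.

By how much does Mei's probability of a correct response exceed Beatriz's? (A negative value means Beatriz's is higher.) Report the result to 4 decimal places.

-0.1539

P(θ) = 1 / (1 + exp(−α(θ − β)))
P(Mei) = 0.8097  [exponent 1.4480]
P(Beatriz) = 0.9636  [exponent 3.2761]
Difference = 0.8097 − 0.9636 = -0.1539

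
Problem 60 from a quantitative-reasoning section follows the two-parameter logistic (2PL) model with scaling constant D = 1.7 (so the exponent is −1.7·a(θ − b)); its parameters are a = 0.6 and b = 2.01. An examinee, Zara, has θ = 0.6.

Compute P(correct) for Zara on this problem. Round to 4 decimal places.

0.1918

P(θ) = 1 / (1 + exp(−D·a(θ − b)))
Exponent: 1.7 × 0.6 × (0.6 − 2.01) = -1.4382
1/(1 + e^{1.4382}) = 0.1918
P = 0.1918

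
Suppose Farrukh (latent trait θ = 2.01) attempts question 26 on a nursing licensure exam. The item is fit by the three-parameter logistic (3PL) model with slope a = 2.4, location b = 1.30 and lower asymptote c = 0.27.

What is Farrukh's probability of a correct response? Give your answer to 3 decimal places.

0.888

P(θ) = c + (1 − c) · 1 / (1 + exp(−a(θ − b)))
Exponent: 2.4 × (2.01 − 1.30) = 1.7040
1/(1 + e^{-1.7040}) = 0.8461
P = 0.27 + 0.73 × 0.8461 = 0.8876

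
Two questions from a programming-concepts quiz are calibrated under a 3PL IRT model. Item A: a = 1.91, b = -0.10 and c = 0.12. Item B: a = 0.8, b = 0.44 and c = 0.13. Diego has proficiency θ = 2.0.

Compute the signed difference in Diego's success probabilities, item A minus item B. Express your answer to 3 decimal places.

0.178

P(θ) = c + (1 − c) · 1 / (1 + exp(−a(θ − b)))
P_A = 0.9843
P_B = 0.8059
P_A − P_B = 0.1784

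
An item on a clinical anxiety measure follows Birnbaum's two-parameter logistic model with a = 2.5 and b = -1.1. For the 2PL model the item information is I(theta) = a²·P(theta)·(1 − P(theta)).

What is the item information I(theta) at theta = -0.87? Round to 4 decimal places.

1.4401

P = 1/(1+e^{-0.5750}) = 0.6399
P(1−P) = 0.6399 × 0.3601 = 0.2304
I = a² × P(1−P) = 2.5² × 0.2304 = 1.44015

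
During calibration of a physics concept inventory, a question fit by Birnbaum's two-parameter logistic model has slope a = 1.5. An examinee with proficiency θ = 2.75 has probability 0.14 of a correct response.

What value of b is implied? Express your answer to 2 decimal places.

3.96

P(θ) = 1 / (1 + exp(−a(θ − b)))
logit(0.14) = ln(0.14/0.86) = -1.8153
b = θ − logit/(a) = 2.75 − (-1.8153)/1.5000 = 3.9602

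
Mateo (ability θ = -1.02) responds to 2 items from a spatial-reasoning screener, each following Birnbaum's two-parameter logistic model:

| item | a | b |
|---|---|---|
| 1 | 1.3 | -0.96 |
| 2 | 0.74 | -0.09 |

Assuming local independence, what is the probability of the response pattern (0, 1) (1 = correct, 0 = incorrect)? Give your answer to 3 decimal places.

0.174

P(θ) = 1 / (1 + exp(−a(θ − b)))
P_1 = 1/(1+e^{0.0780}) = 0.4805
P_2 = 1/(1+e^{0.6882}) = 0.3344
L = (1−P_1) × P_2 = 0.5195 × 0.3344 = 0.17373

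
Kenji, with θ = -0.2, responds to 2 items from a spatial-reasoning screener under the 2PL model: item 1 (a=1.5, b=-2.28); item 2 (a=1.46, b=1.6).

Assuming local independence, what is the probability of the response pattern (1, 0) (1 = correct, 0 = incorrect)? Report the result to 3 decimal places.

P(θ) = 1 / (1 + exp(−a(θ − b)))
P_1 = 1/(1+e^{-3.1200}) = 0.9577
P_2 = 1/(1+e^{2.6280}) = 0.0674
L = P_1 × (1−P_2) = 0.9577 × 0.9326 = 0.89320

0.893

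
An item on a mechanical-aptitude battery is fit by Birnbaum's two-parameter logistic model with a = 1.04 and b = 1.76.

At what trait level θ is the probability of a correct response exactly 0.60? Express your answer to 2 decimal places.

P(θ) = 1 / (1 + exp(−a(θ − b)))
logit = ln(0.6000/0.4000) = 0.4055
θ = b + logit/(a) = 1.76 + 0.4055/1.0400 = 2.1499

2.15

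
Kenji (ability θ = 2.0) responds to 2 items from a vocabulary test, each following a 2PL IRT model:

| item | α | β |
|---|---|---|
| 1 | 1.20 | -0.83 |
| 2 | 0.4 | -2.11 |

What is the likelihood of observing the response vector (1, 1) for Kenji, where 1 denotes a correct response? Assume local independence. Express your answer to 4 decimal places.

0.8109

P(θ) = 1 / (1 + exp(−α(θ − β)))
P_1 = 1/(1+e^{-3.3960}) = 0.9676
P_2 = 1/(1+e^{-1.6440}) = 0.8381
L = P_1 × P_2 = 0.9676 × 0.8381 = 0.81091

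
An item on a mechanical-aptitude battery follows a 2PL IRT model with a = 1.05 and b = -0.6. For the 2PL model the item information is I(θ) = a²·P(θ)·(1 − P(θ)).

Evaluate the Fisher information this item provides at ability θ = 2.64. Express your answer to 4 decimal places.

P = 1/(1+e^{-3.4020}) = 0.9678
P(1−P) = 0.9678 × 0.0322 = 0.0312
I = a² × P(1−P) = 1.05² × 0.0312 = 0.03439

0.0344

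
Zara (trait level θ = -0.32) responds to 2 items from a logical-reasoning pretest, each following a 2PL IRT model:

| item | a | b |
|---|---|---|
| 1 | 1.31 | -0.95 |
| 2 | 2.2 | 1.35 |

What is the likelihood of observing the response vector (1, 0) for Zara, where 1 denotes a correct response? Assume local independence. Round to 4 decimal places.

0.6782

P(θ) = 1 / (1 + exp(−a(θ − b)))
P_1 = 1/(1+e^{-0.8253}) = 0.6954
P_2 = 1/(1+e^{3.6740}) = 0.0247
L = P_1 × (1−P_2) = 0.6954 × 0.9753 = 0.67815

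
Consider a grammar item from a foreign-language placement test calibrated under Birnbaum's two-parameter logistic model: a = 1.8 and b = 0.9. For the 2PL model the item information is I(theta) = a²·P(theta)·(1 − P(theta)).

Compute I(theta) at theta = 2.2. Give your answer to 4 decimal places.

P = 1/(1+e^{-2.3400}) = 0.9121
P(1−P) = 0.9121 × 0.0879 = 0.0801
I = a² × P(1−P) = 1.8² × 0.0801 = 0.25967

0.2597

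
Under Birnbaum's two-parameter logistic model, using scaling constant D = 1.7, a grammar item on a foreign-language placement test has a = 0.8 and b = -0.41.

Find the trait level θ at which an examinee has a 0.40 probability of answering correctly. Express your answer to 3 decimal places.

-0.708

P(θ) = 1 / (1 + exp(−D·a(θ − b)))
logit = ln(0.4000/0.6000) = -0.4055
θ = b + logit/(1.7·a) = -0.41 + (-0.4055)/1.3600 = -0.7081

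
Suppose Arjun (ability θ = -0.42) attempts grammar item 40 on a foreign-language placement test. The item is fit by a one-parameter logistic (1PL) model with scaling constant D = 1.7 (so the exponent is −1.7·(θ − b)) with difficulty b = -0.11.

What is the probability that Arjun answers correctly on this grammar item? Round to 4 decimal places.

P(θ) = 1 / (1 + exp(−D·(θ − b)))
Exponent: 1.7 × (-0.42 − (-0.11)) = -0.5270
1/(1 + e^{0.5270}) = 0.3712
P = 0.3712

0.3712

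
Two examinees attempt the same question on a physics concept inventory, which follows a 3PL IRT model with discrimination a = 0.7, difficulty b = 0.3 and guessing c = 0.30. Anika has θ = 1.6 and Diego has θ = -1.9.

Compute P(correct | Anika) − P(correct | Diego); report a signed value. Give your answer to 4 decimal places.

0.3755

P(θ) = c + (1 − c) · 1 / (1 + exp(−a(θ − b)))
P(Anika) = 0.7991  [exponent 0.9100]
P(Diego) = 0.4236  [exponent -1.5400]
Difference = 0.7991 − 0.4236 = 0.3755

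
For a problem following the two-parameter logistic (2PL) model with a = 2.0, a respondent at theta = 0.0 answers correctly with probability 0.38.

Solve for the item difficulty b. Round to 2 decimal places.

P(theta) = 1 / (1 + exp(−a(theta − b)))
logit(0.38) = ln(0.38/0.62) = -0.4895
b = theta − logit/(a) = 0.0 − (-0.4895)/2.0000 = 0.2448

0.24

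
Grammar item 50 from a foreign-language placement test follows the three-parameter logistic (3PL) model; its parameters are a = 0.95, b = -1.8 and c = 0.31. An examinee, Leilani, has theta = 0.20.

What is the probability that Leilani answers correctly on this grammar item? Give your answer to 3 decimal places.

0.910

P(theta) = c + (1 − c) · 1 / (1 + exp(−a(theta − b)))
Exponent: 0.95 × (0.20 − (-1.8)) = 1.9000
1/(1 + e^{-1.9000}) = 0.8699
P = 0.31 + 0.69 × 0.8699 = 0.9102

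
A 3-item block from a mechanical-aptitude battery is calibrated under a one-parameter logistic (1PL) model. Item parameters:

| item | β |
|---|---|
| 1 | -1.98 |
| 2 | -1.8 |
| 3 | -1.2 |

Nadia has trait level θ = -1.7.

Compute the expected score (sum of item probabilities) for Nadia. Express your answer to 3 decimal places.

1.472

P(θ) = 1 / (1 + exp(−(θ − β)))
P_1 = 1/(1+e^{-0.2800}) = 0.5695
P_2 = 1/(1+e^{-0.1000}) = 0.5250
P_3 = 1/(1+e^{0.5000}) = 0.3775
E[score] = 0.5695 + 0.5250 + 0.3775 = 1.4721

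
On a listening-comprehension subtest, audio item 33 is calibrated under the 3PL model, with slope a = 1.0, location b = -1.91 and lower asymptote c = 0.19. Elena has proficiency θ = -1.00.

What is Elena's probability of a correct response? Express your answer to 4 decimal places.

P(θ) = c + (1 − c) · 1 / (1 + exp(−a(θ − b)))
Exponent: 1.0 × (-1.00 − (-1.91)) = 0.9100
1/(1 + e^{-0.9100}) = 0.7130
P = 0.19 + 0.81 × 0.7130 = 0.7675

0.7675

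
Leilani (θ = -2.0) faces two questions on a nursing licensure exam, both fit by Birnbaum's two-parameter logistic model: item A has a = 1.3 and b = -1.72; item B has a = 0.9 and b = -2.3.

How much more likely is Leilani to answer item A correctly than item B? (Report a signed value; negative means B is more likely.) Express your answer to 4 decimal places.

P(θ) = 1 / (1 + exp(−a(θ − b)))
P_A = 0.4100
P_B = 0.5671
P_A − P_B = -0.1571

-0.1571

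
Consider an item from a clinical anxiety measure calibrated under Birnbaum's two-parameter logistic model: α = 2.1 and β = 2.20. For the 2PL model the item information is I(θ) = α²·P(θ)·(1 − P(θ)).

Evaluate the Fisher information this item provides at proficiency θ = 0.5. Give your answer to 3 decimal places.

P = 1/(1+e^{3.5700}) = 0.0274
P(1−P) = 0.0274 × 0.9726 = 0.0266
I = α² × P(1−P) = 2.1² × 0.0266 = 0.11746

0.117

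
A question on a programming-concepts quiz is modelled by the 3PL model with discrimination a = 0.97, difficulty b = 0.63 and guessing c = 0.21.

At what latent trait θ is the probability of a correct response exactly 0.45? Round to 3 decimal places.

P(θ) = c + (1 − c) · 1 / (1 + exp(−a(θ − b)))
Remove guessing floor: (0.45 − 0.21)/(1 − 0.21) = 0.3038
logit = ln(0.3038/0.6962) = -0.8293
θ = b + logit/(a) = 0.63 + (-0.8293)/0.9700 = -0.2249

-0.225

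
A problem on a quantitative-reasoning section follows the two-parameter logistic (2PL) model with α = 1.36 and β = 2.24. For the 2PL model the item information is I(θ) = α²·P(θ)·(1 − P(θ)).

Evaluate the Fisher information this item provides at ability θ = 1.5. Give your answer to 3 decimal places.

P = 1/(1+e^{1.0064}) = 0.2677
P(1−P) = 0.2677 × 0.7323 = 0.1960
I = α² × P(1−P) = 1.36² × 0.1960 = 0.36258

0.363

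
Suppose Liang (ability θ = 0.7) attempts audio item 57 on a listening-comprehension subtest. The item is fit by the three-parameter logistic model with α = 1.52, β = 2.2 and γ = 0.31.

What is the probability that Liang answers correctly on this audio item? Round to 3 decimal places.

P(θ) = γ + (1 − γ) · 1 / (1 + exp(−α(θ − β)))
Exponent: 1.52 × (0.7 − 2.2) = -2.2800
1/(1 + e^{2.2800}) = 0.0928
P = 0.31 + 0.69 × 0.0928 = 0.3740

0.374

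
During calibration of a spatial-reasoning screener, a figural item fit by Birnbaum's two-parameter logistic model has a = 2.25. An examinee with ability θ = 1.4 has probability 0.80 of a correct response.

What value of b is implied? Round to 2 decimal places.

0.78

P(θ) = 1 / (1 + exp(−a(θ − b)))
logit(0.80) = ln(0.80/0.20) = 1.3863
b = θ − logit/(a) = 1.4 − 1.3863/2.2500 = 0.7839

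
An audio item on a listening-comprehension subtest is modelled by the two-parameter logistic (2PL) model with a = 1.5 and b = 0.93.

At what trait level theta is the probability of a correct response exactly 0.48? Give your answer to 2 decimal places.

P(theta) = 1 / (1 + exp(−a(theta − b)))
logit = ln(0.4800/0.5200) = -0.0800
theta = b + logit/(a) = 0.93 + (-0.0800)/1.5000 = 0.8766

0.88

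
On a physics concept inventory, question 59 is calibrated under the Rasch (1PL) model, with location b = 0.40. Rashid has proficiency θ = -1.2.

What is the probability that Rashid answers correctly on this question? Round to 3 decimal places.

0.168

P(θ) = 1 / (1 + exp(−(θ − b)))
Exponent: (-1.2 − 0.40) = -1.6000
1/(1 + e^{1.6000}) = 0.1680
P = 0.1680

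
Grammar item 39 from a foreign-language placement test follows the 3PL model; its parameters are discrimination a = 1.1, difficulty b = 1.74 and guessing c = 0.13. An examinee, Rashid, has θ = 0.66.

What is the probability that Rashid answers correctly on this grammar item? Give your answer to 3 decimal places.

P(θ) = c + (1 − c) · 1 / (1 + exp(−a(θ − b)))
Exponent: 1.1 × (0.66 − 1.74) = -1.1880
1/(1 + e^{1.1880}) = 0.2336
P = 0.13 + 0.87 × 0.2336 = 0.3332

0.333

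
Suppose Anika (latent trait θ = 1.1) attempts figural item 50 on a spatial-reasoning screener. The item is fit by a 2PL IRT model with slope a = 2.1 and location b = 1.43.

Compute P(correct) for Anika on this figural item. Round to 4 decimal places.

0.3334

P(θ) = 1 / (1 + exp(−a(θ − b)))
Exponent: 2.1 × (1.1 − 1.43) = -0.6930
1/(1 + e^{0.6930}) = 0.3334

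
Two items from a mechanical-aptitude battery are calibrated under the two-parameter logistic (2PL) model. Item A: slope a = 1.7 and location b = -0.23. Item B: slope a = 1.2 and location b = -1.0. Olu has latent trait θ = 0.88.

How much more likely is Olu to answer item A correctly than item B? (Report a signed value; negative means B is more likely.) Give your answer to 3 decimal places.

P(θ) = 1 / (1 + exp(−a(θ − b)))
P_A = 0.8684
P_B = 0.9052
P_A − P_B = -0.0368

-0.037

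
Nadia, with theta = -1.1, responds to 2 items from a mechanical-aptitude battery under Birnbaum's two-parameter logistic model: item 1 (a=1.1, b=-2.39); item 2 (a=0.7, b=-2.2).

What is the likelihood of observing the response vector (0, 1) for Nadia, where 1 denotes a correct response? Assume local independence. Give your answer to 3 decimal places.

0.133

P(theta) = 1 / (1 + exp(−a(theta − b)))
P_1 = 1/(1+e^{-1.4190}) = 0.8052
P_2 = 1/(1+e^{-0.7700}) = 0.6835
L = (1−P_1) × P_2 = 0.1948 × 0.6835 = 0.13316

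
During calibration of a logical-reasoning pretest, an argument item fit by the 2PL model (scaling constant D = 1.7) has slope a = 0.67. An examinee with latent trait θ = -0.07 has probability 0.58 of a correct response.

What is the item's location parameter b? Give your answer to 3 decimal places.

P(θ) = 1 / (1 + exp(−D·a(θ − b)))
logit(0.58) = ln(0.58/0.42) = 0.3228
b = θ − logit/(1.7·a) = -0.07 − 0.3228/1.1390 = -0.3534

-0.353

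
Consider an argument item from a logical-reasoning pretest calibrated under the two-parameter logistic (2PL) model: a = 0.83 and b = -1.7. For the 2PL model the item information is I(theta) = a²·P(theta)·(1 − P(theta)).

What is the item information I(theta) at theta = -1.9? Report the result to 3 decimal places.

0.171

P = 1/(1+e^{0.1660}) = 0.4586
P(1−P) = 0.4586 × 0.5414 = 0.2483
I = a² × P(1−P) = 0.83² × 0.2483 = 0.17104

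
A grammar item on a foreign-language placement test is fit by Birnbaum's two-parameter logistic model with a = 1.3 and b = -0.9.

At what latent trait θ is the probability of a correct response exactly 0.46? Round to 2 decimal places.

P(θ) = 1 / (1 + exp(−a(θ − b)))
logit = ln(0.4600/0.5400) = -0.1603
θ = b + logit/(a) = -0.9 + (-0.1603)/1.3000 = -1.0233

-1.02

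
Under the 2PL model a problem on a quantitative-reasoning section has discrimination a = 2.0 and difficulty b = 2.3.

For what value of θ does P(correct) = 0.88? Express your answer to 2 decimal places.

3.30

P(θ) = 1 / (1 + exp(−a(θ − b)))
logit = ln(0.8800/0.1200) = 1.9924
θ = b + logit/(a) = 2.3 + 1.9924/2.0000 = 3.2962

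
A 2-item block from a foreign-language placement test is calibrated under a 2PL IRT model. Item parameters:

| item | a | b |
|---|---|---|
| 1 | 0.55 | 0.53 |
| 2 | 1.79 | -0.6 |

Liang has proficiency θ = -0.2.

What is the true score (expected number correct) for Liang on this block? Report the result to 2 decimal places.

1.07

P(θ) = 1 / (1 + exp(−a(θ − b)))
P_1 = 1/(1+e^{0.4015}) = 0.4010
P_2 = 1/(1+e^{-0.7160}) = 0.6717
E[score] = 0.4010 + 0.6717 = 1.0727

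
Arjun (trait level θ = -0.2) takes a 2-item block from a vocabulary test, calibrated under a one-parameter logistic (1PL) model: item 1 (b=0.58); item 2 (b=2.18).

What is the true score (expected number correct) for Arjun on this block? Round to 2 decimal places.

0.40

P(θ) = 1 / (1 + exp(−(θ − b)))
P_1 = 1/(1+e^{0.7800}) = 0.3143
P_2 = 1/(1+e^{2.3800}) = 0.0847
E[score] = 0.3143 + 0.0847 = 0.3990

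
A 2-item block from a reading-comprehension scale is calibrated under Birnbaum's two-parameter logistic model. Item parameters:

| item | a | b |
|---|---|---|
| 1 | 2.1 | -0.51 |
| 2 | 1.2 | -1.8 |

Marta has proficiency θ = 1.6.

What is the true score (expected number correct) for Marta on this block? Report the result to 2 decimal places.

P(θ) = 1 / (1 + exp(−a(θ − b)))
P_1 = 1/(1+e^{-4.4310}) = 0.9882
P_2 = 1/(1+e^{-4.0800}) = 0.9834
E[score] = 0.9882 + 0.9834 = 1.9716

1.97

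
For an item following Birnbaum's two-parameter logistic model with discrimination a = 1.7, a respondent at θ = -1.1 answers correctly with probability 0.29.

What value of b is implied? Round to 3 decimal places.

-0.573

P(θ) = 1 / (1 + exp(−a(θ − b)))
logit(0.29) = ln(0.29/0.71) = -0.8954
b = θ − logit/(a) = -1.1 − (-0.8954)/1.7000 = -0.5733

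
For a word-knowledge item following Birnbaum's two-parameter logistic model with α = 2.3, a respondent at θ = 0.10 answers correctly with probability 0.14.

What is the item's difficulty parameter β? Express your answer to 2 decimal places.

P(θ) = 1 / (1 + exp(−α(θ − β)))
logit(0.14) = ln(0.14/0.86) = -1.8153
β = θ − logit/(α) = 0.10 − (-1.8153)/2.3000 = 0.8893

0.89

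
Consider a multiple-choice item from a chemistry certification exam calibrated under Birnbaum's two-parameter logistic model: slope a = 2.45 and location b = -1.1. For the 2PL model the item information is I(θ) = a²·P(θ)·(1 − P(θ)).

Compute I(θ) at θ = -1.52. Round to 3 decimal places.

1.164

P = 1/(1+e^{1.0290}) = 0.2633
P(1−P) = 0.2633 × 0.7367 = 0.1940
I = a² × P(1−P) = 2.45² × 0.1940 = 1.16426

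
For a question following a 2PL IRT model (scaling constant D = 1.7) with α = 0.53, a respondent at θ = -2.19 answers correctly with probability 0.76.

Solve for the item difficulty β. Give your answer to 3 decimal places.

P(θ) = 1 / (1 + exp(−D·α(θ − β)))
logit(0.76) = ln(0.76/0.24) = 1.1527
β = θ − logit/(1.7·α) = -2.19 − 1.1527/0.9010 = -3.4693

-3.469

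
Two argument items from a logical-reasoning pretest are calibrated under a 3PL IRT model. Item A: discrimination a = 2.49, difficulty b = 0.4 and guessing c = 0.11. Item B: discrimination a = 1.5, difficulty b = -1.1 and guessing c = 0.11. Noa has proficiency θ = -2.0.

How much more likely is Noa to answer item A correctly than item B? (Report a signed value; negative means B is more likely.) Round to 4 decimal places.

P(θ) = c + (1 − c) · 1 / (1 + exp(−a(θ − b)))
P_A = 0.1123
P_B = 0.2932
P_A − P_B = -0.1810

-0.1810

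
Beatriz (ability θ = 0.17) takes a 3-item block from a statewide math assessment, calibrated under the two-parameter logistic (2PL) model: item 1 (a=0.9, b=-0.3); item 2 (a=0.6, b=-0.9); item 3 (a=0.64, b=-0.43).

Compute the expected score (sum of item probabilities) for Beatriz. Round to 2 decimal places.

P(θ) = 1 / (1 + exp(−a(θ − b)))
P_1 = 1/(1+e^{-0.4230}) = 0.6042
P_2 = 1/(1+e^{-0.6420}) = 0.6552
P_3 = 1/(1+e^{-0.3840}) = 0.5948
E[score] = 0.6042 + 0.6552 + 0.5948 = 1.8542

1.85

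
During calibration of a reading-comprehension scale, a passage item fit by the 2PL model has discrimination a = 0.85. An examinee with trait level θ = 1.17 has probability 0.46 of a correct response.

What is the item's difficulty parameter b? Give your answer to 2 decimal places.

1.36

P(θ) = 1 / (1 + exp(−a(θ − b)))
logit(0.46) = ln(0.46/0.54) = -0.1603
b = θ − logit/(a) = 1.17 − (-0.1603)/0.8500 = 1.3586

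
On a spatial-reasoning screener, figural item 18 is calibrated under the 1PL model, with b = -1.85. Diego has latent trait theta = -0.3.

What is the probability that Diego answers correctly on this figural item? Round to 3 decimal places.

0.825

P(theta) = 1 / (1 + exp(−(theta − b)))
Exponent: (-0.3 − (-1.85)) = 1.5500
1/(1 + e^{-1.5500}) = 0.8249
P = 0.8249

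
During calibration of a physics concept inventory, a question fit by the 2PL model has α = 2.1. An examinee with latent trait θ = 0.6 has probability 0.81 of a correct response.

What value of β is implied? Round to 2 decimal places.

-0.09

P(θ) = 1 / (1 + exp(−α(θ − β)))
logit(0.81) = ln(0.81/0.19) = 1.4500
β = θ − logit/(α) = 0.6 − 1.4500/2.1000 = -0.0905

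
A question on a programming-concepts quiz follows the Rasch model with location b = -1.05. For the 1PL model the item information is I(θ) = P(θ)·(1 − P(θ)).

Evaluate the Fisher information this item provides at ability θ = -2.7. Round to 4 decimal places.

0.1352

P = 1/(1+e^{1.6500}) = 0.1611
P(1−P) = 0.1611 × 0.8389 = 0.1352
I = P(1−P) = 0.13515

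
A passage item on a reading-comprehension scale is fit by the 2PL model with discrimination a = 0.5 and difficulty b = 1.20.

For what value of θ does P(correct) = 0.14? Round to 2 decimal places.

P(θ) = 1 / (1 + exp(−a(θ − b)))
logit = ln(0.1400/0.8600) = -1.8153
θ = b + logit/(a) = 1.20 + (-1.8153)/0.5000 = -2.4306

-2.43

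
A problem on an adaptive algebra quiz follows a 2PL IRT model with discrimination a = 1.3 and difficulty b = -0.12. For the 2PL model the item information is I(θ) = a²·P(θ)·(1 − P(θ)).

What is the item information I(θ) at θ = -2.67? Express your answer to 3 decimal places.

P = 1/(1+e^{3.3150}) = 0.0351
P(1−P) = 0.0351 × 0.9649 = 0.0338
I = a² × P(1−P) = 1.3² × 0.0338 = 0.05717

0.057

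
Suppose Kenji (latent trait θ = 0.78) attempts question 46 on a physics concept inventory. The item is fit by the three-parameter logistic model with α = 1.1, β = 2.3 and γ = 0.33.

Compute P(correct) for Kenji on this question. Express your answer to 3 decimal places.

P(θ) = γ + (1 − γ) · 1 / (1 + exp(−α(θ − β)))
Exponent: 1.1 × (0.78 − 2.3) = -1.6720
1/(1 + e^{1.6720}) = 0.1582
P = 0.33 + 0.67 × 0.1582 = 0.4360

0.436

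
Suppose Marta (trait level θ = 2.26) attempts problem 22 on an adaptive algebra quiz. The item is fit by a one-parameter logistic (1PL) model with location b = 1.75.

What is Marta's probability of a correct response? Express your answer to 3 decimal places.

P(θ) = 1 / (1 + exp(−(θ − b)))
Exponent: (2.26 − 1.75) = 0.5100
1/(1 + e^{-0.5100}) = 0.6248
P = 0.6248

0.625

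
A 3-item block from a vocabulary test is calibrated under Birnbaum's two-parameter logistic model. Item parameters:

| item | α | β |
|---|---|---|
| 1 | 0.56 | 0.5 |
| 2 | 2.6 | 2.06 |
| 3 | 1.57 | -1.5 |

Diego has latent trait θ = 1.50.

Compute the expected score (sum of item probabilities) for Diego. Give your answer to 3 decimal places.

P(θ) = 1 / (1 + exp(−α(θ − β)))
P_1 = 1/(1+e^{-0.5600}) = 0.6365
P_2 = 1/(1+e^{1.4560}) = 0.1891
P_3 = 1/(1+e^{-4.7100}) = 0.9911
E[score] = 0.6365 + 0.1891 + 0.9911 = 1.8166

1.817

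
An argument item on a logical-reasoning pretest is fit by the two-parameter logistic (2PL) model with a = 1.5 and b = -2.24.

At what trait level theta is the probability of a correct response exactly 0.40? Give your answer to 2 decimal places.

P(theta) = 1 / (1 + exp(−a(theta − b)))
logit = ln(0.4000/0.6000) = -0.4055
theta = b + logit/(a) = -2.24 + (-0.4055)/1.5000 = -2.5103

-2.51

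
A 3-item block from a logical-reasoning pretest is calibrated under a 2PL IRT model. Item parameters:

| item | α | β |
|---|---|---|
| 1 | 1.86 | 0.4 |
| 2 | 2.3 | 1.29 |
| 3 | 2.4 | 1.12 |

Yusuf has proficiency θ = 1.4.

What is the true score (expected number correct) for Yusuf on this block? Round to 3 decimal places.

P(θ) = 1 / (1 + exp(−α(θ − β)))
P_1 = 1/(1+e^{-1.8600}) = 0.8653
P_2 = 1/(1+e^{-0.2530}) = 0.5629
P_3 = 1/(1+e^{-0.6720}) = 0.6620
E[score] = 0.8653 + 0.5629 + 0.6620 = 2.0902

2.090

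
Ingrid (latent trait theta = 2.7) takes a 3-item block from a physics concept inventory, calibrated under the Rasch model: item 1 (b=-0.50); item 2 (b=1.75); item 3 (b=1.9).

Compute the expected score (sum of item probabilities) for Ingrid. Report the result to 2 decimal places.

2.37

P(theta) = 1 / (1 + exp(−(theta − b)))
P_1 = 1/(1+e^{-3.2000}) = 0.9608
P_2 = 1/(1+e^{-0.9500}) = 0.7211
P_3 = 1/(1+e^{-0.8000}) = 0.6900
E[score] = 0.9608 + 0.7211 + 0.6900 = 2.3719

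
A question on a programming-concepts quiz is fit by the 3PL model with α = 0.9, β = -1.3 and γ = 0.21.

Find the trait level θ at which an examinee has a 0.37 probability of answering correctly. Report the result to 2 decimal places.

P(θ) = γ + (1 − γ) · 1 / (1 + exp(−α(θ − β)))
Remove guessing floor: (0.37 − 0.21)/(1 − 0.21) = 0.2025
logit = ln(0.2025/0.7975) = -1.3705
θ = β + logit/(α) = -1.3 + (-1.3705)/0.9000 = -2.8228

-2.82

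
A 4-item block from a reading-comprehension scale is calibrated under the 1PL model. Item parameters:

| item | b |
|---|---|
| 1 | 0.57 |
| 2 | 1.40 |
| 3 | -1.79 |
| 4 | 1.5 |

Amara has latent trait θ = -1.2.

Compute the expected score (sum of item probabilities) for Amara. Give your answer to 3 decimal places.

P(θ) = 1 / (1 + exp(−(θ − b)))
P_1 = 1/(1+e^{1.7700}) = 0.1455
P_2 = 1/(1+e^{2.6000}) = 0.0691
P_3 = 1/(1+e^{-0.5900}) = 0.6434
P_4 = 1/(1+e^{2.7000}) = 0.0630
E[score] = 0.1455 + 0.0691 + 0.6434 + 0.0630 = 0.9210

0.921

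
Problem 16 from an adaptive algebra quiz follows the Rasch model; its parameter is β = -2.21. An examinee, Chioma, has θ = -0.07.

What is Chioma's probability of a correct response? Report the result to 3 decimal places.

0.895

P(θ) = 1 / (1 + exp(−(θ − β)))
Exponent: (-0.07 − (-2.21)) = 2.1400
1/(1 + e^{-2.1400}) = 0.8947
P = 0.8947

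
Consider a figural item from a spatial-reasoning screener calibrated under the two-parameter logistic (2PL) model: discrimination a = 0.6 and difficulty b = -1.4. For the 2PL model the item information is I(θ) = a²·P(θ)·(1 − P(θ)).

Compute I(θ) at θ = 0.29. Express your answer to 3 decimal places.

0.070

P = 1/(1+e^{-1.0140}) = 0.7338
P(1−P) = 0.7338 × 0.2662 = 0.1953
I = a² × P(1−P) = 0.6² × 0.1953 = 0.07032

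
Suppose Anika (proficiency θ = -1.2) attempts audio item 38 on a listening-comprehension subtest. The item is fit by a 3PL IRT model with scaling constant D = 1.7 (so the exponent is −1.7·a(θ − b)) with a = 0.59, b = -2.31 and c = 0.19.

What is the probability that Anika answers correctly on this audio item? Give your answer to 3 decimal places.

P(θ) = c + (1 − c) · 1 / (1 + exp(−D·a(θ − b)))
Exponent: 1.7 × 0.59 × (-1.2 − (-2.31)) = 1.1133
1/(1 + e^{-1.1133}) = 0.7527
P = 0.19 + 0.81 × 0.7527 = 0.7997

0.800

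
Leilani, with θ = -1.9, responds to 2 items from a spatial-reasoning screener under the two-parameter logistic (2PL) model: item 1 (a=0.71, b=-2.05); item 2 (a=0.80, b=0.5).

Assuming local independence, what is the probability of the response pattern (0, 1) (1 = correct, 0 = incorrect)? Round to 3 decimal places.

0.061

P(θ) = 1 / (1 + exp(−a(θ − b)))
P_1 = 1/(1+e^{-0.1065}) = 0.5266
P_2 = 1/(1+e^{1.9200}) = 0.1279
L = (1−P_1) × P_2 = 0.4734 × 0.1279 = 0.06053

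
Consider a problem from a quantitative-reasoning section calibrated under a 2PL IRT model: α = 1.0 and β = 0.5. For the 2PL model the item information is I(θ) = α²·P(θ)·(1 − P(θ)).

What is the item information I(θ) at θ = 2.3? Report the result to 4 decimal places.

P = 1/(1+e^{-1.8000}) = 0.8581
P(1−P) = 0.8581 × 0.1419 = 0.1217
I = α² × P(1−P) = 1.0² × 0.1217 = 0.12173

0.1217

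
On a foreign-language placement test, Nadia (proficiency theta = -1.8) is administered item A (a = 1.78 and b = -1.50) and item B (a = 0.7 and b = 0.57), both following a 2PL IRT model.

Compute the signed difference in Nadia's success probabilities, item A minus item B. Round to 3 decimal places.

0.210

P(theta) = 1 / (1 + exp(−a(theta − b)))
P_A = 0.3696
P_B = 0.1599
P_A − P_B = 0.2097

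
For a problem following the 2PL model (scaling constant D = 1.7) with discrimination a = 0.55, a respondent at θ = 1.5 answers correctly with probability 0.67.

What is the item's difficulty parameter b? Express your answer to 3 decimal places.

P(θ) = 1 / (1 + exp(−D·a(θ − b)))
logit(0.67) = ln(0.67/0.33) = 0.7082
b = θ − logit/(1.7·a) = 1.5 − 0.7082/0.9350 = 0.7426

0.743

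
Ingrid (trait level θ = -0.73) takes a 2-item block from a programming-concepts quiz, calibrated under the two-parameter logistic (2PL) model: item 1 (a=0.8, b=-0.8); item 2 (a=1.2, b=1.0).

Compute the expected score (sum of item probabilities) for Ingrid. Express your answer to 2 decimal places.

P(θ) = 1 / (1 + exp(−a(θ − b)))
P_1 = 1/(1+e^{-0.0560}) = 0.5140
P_2 = 1/(1+e^{2.0760}) = 0.1115
E[score] = 0.5140 + 0.1115 = 0.6254

0.63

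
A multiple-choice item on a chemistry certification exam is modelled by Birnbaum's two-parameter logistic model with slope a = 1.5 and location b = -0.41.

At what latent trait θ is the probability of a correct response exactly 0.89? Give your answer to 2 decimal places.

P(θ) = 1 / (1 + exp(−a(θ − b)))
logit = ln(0.8900/0.1100) = 2.0907
θ = b + logit/(a) = -0.41 + 2.0907/1.5000 = 0.9838

0.98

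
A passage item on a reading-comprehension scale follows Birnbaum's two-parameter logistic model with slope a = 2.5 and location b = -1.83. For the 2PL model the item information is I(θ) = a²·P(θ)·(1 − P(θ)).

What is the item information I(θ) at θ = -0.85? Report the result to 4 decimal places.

P = 1/(1+e^{-2.4500}) = 0.9206
P(1−P) = 0.9206 × 0.0794 = 0.0731
I = a² × P(1−P) = 2.5² × 0.0731 = 0.45705

0.4571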